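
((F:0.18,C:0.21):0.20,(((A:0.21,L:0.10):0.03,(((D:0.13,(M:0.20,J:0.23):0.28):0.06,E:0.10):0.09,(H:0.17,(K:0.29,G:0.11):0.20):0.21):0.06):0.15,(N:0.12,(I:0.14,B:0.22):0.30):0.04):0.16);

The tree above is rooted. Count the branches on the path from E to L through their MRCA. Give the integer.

5

The MRCA of E and L is the node subtending ((A,L),(((D,(M,J)),E),(H,(K,G)))).
From E up to that node: 3 branches. From L up to the same node: 2 branches. Total: 3 + 2 = 5.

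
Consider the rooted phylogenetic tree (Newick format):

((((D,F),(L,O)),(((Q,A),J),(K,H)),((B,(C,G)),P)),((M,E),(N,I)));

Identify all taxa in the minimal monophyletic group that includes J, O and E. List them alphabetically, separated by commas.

A, B, C, D, E, F, G, H, I, J, K, L, M, N, O, P, Q

Tracing J: it sits inside ((Q,A),J).
Tracing O: it sits inside (L,O).
Tracing E: it sits inside (M,E).
The smallest clade enclosing all 3 is the whole tree (their MRCA is the root), so the answer is all 17 tips in alphabetical order.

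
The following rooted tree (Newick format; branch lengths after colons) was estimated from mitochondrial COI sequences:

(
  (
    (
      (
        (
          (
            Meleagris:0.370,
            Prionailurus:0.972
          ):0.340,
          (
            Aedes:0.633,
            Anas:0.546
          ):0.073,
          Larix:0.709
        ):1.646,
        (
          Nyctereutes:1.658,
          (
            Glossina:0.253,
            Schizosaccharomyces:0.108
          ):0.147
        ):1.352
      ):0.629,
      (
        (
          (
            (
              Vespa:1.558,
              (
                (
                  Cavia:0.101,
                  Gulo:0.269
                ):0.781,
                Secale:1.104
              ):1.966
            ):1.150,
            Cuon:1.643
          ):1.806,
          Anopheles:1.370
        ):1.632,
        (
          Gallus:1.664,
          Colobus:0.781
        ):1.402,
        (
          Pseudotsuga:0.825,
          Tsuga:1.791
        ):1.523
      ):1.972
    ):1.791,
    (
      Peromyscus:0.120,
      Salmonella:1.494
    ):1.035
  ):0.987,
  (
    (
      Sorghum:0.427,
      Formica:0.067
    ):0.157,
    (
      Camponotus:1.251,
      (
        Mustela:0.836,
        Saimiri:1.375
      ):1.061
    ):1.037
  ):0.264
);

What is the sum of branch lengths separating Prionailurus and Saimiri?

The path runs Prionailurus → … → MRCA → … → Saimiri; the MRCA is the root of the tree.
Branch lengths along that path: 0.972 + 0.340 + 1.646 + 0.629 + 1.791 + 0.987 + 0.264 + 1.037 + 1.061 + 1.375 = 10.102.

10.102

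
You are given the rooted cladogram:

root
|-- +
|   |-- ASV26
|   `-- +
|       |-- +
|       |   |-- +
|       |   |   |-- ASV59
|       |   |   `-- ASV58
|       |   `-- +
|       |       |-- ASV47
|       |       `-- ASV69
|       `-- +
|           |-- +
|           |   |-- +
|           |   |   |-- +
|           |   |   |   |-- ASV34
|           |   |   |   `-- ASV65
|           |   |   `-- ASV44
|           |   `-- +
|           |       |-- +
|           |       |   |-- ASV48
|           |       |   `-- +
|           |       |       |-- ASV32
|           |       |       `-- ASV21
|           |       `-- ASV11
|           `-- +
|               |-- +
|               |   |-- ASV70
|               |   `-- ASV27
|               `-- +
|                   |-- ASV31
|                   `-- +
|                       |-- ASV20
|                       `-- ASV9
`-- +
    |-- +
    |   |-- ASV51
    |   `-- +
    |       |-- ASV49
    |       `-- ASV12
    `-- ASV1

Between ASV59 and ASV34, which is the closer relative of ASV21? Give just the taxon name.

ASV34

The MRCA of ASV21 and ASV34 subtends (((ASV34,ASV65),ASV44),((ASV48,(ASV32,ASV21)),ASV11)) (7 taxa).
The MRCA of ASV21 and ASV59 subtends (((ASV59,ASV58),(ASV47,ASV69)),((((ASV34,ASV65),ASV44),((ASV48,(ASV32,ASV21)),ASV11)),((ASV70,ASV27),(ASV31,(ASV20,ASV9))))) (16 taxa).
The first is nested inside the second, so ASV21 shares a more recent common ancestor with ASV34.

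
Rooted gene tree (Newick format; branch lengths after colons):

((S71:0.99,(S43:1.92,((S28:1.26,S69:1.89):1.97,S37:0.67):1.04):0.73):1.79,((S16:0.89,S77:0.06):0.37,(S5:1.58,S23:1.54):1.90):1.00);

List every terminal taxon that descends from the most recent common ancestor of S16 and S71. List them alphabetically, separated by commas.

S16, S23, S28, S37, S43, S5, S69, S71, S77

Tracing S16: it sits inside (S16,S77).
Tracing S71: it sits inside (S71,(S43,((S28,S69),S37))).
The smallest clade enclosing both is the whole tree (their MRCA is the root), so the answer is all 9 tips in alphabetical order.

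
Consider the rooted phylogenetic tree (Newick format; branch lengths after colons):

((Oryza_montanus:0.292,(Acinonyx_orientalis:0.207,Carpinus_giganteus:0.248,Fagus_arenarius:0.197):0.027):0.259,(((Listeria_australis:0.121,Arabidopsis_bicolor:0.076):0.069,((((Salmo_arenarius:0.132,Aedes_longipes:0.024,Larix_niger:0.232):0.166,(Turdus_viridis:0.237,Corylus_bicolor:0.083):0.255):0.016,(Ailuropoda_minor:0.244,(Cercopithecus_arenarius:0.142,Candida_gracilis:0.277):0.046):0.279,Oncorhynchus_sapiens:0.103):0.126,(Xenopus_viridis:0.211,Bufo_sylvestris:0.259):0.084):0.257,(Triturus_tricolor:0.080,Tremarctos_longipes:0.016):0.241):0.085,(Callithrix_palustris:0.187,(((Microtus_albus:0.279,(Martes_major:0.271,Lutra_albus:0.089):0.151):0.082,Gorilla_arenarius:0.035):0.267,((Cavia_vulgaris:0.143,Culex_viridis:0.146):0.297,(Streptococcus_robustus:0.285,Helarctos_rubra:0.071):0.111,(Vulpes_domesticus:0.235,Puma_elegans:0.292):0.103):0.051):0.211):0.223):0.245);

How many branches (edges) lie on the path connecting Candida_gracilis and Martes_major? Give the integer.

The MRCA of Candida_gracilis and Martes_major is the node subtending (((Listeria_australis,Arabidopsis_bicolor),((((Salmo_arenarius,Aedes_longipes,Larix_niger),(Turdus_viridis,Corylus_bicolor)),(Ailuropoda_minor,(Cercopithecus_arenarius,Candida_gracilis)),Oncorhynchus_sapiens),(Xenopus_viridis,Bufo_sylvestris)),(Triturus_tricolor,Tremarctos_longipes)),(Callithrix_palustris,(((Microtus_albus,(Martes_major,Lutra_albus)),Gorilla_arenarius),((Cavia_vulgaris,Culex_viridis),(Streptococcus_robustus,Helarctos_rubra),(Vulpes_domesticus,Puma_elegans))))).
From Candida_gracilis up to that node: 6 branches. From Martes_major up to the same node: 6 branches. Total: 6 + 6 = 12.

12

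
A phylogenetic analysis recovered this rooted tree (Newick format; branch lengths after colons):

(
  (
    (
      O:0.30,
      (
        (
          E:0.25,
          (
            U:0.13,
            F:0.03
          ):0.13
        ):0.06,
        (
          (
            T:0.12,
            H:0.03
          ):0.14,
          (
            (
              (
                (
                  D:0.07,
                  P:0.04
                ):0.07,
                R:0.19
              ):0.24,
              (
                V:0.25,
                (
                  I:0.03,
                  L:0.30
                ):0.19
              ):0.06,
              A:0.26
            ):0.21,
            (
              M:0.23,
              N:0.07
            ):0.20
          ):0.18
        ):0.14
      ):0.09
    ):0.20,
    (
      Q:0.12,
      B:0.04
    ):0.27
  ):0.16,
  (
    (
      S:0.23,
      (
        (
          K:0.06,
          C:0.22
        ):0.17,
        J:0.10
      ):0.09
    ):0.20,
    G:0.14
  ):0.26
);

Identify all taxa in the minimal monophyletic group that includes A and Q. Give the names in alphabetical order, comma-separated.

A, B, D, E, F, H, I, L, M, N, O, P, Q, R, T, U, V

Tracing A: it sits inside (((D,P),R),(V,(I,L)),A).
Tracing Q: it sits inside (Q,B).
The smallest clade enclosing both is ((O,((E,(U,F)),((T,H),((((D,P),R),(V,(I,L)),A),(M,N))))),(Q,B)); the answer is its 17 terminal taxa in alphabetical order.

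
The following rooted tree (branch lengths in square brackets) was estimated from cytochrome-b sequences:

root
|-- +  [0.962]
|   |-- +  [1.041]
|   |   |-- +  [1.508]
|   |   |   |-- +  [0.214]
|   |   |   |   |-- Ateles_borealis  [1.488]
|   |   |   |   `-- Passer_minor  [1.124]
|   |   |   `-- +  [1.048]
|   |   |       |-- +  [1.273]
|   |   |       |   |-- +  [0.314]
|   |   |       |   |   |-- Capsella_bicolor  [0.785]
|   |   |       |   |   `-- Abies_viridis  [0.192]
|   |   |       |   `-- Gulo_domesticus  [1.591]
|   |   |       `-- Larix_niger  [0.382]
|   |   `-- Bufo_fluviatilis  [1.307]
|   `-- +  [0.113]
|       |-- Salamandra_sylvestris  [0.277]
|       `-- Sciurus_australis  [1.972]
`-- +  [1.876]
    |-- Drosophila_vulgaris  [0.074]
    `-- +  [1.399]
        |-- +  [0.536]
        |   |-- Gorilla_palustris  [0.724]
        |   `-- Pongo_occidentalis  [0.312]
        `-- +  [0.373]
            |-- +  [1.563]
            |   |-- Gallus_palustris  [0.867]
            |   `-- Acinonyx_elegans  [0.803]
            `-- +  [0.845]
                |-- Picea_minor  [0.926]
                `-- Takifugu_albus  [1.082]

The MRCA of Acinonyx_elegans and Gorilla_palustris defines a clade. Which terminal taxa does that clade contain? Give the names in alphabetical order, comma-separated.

Tracing Acinonyx_elegans: it sits inside (Gallus_palustris,Acinonyx_elegans).
Tracing Gorilla_palustris: it sits inside (Gorilla_palustris,Pongo_occidentalis).
The smallest clade enclosing both is ((Gorilla_palustris,Pongo_occidentalis),((Gallus_palustris,Acinonyx_elegans),(Picea_minor,Takifugu_albus))); the answer is its 6 terminal taxa in alphabetical order.

Acinonyx_elegans, Gallus_palustris, Gorilla_palustris, Picea_minor, Pongo_occidentalis, Takifugu_albus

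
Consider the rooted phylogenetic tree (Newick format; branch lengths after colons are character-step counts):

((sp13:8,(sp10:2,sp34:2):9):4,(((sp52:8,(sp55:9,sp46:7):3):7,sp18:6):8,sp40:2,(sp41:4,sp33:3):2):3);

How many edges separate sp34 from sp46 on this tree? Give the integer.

8

The MRCA of sp34 and sp46 is the root of the tree.
From sp34 up to that node: 3 branches. From sp46 up to the same node: 5 branches. Total: 3 + 5 = 8.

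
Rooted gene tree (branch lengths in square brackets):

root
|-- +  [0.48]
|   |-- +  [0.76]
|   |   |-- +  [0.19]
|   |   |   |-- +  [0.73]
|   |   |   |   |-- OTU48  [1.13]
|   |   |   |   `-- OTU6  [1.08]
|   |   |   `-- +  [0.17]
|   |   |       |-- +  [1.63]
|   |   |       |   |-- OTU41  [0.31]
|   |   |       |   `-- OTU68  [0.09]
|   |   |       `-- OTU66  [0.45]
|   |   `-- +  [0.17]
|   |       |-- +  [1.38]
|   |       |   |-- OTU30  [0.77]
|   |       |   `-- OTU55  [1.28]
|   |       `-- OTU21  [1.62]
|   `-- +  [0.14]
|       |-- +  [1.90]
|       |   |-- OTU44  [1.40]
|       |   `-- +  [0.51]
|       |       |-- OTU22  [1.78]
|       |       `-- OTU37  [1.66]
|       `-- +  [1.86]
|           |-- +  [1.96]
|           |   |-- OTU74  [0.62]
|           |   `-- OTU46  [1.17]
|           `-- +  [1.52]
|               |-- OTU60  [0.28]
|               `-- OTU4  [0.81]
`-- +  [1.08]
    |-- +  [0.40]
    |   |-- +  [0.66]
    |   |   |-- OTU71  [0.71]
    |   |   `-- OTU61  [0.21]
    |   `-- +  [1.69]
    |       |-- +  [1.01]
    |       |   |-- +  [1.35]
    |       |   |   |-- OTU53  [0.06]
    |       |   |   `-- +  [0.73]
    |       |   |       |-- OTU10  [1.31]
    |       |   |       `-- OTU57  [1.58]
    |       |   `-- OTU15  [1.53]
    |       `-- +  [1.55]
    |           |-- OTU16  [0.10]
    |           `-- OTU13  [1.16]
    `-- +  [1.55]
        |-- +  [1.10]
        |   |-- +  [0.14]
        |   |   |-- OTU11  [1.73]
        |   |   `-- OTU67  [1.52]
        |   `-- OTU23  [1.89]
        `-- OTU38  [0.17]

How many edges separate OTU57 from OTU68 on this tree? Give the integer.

The MRCA of OTU57 and OTU68 is the root of the tree.
From OTU57 up to that node: 7 branches. From OTU68 up to the same node: 6 branches. Total: 7 + 6 = 13.

13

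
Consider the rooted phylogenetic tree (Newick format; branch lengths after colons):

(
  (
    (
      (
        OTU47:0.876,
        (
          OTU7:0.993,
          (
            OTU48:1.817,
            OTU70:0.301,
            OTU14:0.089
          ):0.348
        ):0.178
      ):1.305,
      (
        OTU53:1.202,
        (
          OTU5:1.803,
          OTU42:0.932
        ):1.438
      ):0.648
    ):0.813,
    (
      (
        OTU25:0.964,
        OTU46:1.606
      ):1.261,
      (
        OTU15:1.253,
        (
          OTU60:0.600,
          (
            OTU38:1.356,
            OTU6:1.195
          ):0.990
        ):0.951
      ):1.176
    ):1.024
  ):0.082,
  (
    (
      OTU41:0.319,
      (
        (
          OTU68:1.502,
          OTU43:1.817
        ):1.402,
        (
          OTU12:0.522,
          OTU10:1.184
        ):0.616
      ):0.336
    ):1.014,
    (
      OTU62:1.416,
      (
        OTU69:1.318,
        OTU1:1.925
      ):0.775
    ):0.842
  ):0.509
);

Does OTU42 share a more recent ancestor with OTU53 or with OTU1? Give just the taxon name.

OTU53

The MRCA of OTU42 and OTU53 subtends (OTU53,(OTU5,OTU42)) (3 taxa).
The MRCA of OTU42 and OTU1 is the root, subtending the entire tree (22 taxa).
The first is nested inside the second, so OTU42 shares a more recent common ancestor with OTU53.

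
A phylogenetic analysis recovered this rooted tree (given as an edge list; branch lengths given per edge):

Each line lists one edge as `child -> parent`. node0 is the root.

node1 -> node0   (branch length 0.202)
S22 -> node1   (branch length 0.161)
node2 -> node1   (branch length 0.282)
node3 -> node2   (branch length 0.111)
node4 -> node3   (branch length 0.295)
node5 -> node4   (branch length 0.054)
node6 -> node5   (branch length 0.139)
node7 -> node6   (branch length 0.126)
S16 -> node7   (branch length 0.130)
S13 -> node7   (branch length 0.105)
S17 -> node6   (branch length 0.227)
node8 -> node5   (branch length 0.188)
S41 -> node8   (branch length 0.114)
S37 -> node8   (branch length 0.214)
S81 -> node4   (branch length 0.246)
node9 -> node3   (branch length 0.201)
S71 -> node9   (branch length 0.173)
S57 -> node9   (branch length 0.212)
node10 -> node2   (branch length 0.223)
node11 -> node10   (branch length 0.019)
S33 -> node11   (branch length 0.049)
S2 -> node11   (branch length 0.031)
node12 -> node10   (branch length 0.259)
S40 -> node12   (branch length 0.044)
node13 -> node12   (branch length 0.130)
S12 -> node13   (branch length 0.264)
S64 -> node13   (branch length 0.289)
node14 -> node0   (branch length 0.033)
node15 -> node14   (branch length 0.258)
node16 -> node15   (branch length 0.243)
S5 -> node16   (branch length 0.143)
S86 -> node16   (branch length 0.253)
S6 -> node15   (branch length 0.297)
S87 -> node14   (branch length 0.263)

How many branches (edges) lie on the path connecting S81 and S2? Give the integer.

The MRCA of S81 and S2 is the node subtending ((((((S16,S13),S17),(S41,S37)),S81),(S71,S57)),((S33,S2),(S40,(S12,S64)))).
From S81 up to that node: 3 branches. From S2 up to the same node: 3 branches. Total: 3 + 3 = 6.

6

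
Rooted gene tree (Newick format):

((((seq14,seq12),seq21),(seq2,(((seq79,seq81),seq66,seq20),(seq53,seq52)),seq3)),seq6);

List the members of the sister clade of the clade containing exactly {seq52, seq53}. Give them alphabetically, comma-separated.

The clade containing exactly {seq52, seq53} attaches to the tree at the node subtending (((seq79,seq81),seq66,seq20),(seq53,seq52)).
The other lineage descending from that same node — the sister group — is ((seq79,seq81),seq66,seq20); its 4 tips in alphabetical order are the answer.

seq20, seq66, seq79, seq81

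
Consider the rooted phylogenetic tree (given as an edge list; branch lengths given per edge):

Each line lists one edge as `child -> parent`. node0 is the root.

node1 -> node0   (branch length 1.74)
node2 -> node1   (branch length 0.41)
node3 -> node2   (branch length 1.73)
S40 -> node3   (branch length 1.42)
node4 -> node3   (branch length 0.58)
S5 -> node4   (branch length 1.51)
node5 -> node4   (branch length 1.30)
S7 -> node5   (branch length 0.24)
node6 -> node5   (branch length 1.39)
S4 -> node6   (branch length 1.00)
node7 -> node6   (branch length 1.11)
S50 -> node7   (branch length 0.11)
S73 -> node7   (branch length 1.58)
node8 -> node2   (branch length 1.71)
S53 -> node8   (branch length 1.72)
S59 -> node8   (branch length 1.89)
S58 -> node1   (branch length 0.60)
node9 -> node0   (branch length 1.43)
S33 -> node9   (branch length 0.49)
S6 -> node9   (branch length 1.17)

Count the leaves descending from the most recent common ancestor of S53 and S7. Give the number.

8

The MRCA of S53 and S7 is the node subtending ((S40,(S5,(S7,(S4,(S50,S73))))),(S53,S59)).
That clade contains 8 terminal taxa: S4, S40, S5, S50, S53, S59, S7, S73.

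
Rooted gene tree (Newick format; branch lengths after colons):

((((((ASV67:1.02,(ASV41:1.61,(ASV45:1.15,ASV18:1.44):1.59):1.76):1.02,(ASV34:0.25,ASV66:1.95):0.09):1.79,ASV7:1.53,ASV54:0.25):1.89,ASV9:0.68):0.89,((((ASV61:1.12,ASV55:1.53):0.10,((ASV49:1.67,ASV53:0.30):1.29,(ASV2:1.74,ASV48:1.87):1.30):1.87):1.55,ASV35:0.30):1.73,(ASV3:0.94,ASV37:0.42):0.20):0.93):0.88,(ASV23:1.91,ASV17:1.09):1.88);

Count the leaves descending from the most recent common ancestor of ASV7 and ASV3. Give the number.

18

The MRCA of ASV7 and ASV3 is the node subtending (((((ASV67,(ASV41,(ASV45,ASV18))),(ASV34,ASV66)),ASV7,ASV54),ASV9),((((ASV61,ASV55),((ASV49,ASV53),(ASV2,ASV48))),ASV35),(ASV3,ASV37))).
That clade contains 18 terminal taxa: ASV18, ASV2, ASV3, ASV34, ASV35, ASV37, ASV41, ASV45, ASV48, ASV49, ASV53, ASV54, ASV55, ASV61, ASV66, ASV67, ASV7, ASV9.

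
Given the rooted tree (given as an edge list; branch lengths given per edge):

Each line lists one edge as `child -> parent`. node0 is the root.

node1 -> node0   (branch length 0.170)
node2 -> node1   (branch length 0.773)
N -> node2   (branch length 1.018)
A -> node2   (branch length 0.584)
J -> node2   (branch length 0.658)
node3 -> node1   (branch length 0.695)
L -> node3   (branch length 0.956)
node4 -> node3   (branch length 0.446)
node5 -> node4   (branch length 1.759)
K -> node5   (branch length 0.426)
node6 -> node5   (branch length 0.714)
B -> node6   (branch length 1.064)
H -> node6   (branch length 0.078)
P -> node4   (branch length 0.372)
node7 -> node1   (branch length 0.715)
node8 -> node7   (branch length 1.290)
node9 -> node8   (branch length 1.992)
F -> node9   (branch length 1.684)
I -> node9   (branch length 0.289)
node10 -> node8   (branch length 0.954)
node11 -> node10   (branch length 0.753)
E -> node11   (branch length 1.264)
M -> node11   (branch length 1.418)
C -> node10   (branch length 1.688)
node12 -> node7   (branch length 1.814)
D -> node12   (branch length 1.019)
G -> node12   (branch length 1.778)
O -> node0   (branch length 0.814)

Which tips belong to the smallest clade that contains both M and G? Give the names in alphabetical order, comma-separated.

Tracing M: it sits inside (E,M).
Tracing G: it sits inside (D,G).
The smallest clade enclosing both is (((F,I),((E,M),C)),(D,G)); the answer is its 7 terminal taxa in alphabetical order.

C, D, E, F, G, I, M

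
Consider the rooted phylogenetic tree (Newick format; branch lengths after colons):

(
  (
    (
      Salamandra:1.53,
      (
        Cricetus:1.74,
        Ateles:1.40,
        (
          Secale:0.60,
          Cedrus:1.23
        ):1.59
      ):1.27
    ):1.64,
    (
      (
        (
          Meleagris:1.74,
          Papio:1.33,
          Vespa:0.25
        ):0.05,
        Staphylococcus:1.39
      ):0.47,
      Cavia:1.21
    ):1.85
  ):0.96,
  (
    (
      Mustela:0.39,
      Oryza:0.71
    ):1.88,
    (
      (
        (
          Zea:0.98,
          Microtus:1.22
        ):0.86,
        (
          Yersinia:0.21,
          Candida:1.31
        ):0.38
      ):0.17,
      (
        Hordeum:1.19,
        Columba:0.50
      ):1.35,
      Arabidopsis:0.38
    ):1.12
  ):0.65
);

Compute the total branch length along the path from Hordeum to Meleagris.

9.38

The path runs Hordeum → … → MRCA → … → Meleagris; the MRCA is the root of the tree.
Branch lengths along that path: 1.19 + 1.35 + 1.12 + 0.65 + 0.96 + 1.85 + 0.47 + 0.05 + 1.74 = 9.38.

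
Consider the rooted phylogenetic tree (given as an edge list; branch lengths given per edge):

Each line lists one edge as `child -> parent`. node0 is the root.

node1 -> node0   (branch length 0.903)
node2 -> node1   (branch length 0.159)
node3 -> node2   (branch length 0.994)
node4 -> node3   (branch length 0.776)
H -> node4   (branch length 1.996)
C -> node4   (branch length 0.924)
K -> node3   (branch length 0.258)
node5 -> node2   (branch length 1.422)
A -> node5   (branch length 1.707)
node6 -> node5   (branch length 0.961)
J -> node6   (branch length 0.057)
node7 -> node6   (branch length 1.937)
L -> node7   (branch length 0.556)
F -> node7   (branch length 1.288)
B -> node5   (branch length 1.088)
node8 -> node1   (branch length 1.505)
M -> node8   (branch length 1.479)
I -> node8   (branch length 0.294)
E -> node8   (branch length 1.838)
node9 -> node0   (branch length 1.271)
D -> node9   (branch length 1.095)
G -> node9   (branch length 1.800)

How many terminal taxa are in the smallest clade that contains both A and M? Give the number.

11

The MRCA of A and M is the node subtending ((((H,C),K),(A,(J,(L,F)),B)),(M,I,E)).
That clade contains 11 terminal taxa: A, B, C, E, F, H, I, J, K, L, M.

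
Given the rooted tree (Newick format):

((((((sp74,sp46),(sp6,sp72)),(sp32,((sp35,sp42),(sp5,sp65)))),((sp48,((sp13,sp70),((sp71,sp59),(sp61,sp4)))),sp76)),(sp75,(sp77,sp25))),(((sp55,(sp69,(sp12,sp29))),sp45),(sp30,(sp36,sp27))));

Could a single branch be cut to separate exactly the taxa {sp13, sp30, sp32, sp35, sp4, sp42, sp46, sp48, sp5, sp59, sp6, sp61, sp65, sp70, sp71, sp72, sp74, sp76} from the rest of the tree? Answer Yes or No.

No

The MRCA of the listed taxa is the root, so the smallest clade containing them is the whole tree.
That clade also contains sp12, sp25, sp27, sp29, sp36, sp45, sp55, sp69, sp75, sp77, which are not in the proposed group, so the group is not monophyletic.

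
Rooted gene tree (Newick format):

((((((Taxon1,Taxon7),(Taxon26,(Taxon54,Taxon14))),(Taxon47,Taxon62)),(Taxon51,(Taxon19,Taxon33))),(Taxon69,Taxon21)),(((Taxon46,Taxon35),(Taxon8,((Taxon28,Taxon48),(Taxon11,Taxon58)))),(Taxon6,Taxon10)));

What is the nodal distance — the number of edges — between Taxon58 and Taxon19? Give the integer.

11

The MRCA of Taxon58 and Taxon19 is the root of the tree.
From Taxon58 up to that node: 6 branches. From Taxon19 up to the same node: 5 branches. Total: 6 + 5 = 11.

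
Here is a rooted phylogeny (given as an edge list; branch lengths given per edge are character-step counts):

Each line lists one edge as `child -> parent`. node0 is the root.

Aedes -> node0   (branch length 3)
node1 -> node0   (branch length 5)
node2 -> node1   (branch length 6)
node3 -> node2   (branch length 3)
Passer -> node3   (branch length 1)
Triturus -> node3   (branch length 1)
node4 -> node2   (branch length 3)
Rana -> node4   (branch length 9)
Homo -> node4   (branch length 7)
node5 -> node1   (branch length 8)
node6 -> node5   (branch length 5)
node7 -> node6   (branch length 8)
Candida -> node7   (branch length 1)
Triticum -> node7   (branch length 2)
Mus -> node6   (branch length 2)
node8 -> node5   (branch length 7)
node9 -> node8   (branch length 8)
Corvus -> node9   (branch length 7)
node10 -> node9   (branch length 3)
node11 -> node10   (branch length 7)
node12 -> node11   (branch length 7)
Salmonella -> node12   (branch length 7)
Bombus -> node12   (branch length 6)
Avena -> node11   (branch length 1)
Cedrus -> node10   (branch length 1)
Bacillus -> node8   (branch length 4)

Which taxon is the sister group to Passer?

Triturus

Passer attaches to the tree at the node subtending (Passer,Triturus).
The other lineage descending from that same node — the sister group — is the single tip Triturus.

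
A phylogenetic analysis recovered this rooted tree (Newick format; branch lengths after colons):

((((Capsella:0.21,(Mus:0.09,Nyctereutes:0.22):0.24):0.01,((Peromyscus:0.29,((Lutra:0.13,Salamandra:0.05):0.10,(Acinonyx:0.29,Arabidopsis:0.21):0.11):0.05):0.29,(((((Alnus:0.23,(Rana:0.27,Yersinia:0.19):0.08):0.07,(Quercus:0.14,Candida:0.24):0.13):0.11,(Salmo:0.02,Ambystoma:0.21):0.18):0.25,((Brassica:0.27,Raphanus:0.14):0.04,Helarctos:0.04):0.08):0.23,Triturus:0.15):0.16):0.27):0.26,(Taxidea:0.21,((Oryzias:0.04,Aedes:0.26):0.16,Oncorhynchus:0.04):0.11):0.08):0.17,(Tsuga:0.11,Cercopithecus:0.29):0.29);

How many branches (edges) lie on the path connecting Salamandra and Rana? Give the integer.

The MRCA of Salamandra and Rana is the node subtending ((Peromyscus,((Lutra,Salamandra),(Acinonyx,Arabidopsis))),(((((Alnus,(Rana,Yersinia)),(Quercus,Candida)),(Salmo,Ambystoma)),((Brassica,Raphanus),Helarctos)),Triturus)).
From Salamandra up to that node: 4 branches. From Rana up to the same node: 7 branches. Total: 4 + 7 = 11.

11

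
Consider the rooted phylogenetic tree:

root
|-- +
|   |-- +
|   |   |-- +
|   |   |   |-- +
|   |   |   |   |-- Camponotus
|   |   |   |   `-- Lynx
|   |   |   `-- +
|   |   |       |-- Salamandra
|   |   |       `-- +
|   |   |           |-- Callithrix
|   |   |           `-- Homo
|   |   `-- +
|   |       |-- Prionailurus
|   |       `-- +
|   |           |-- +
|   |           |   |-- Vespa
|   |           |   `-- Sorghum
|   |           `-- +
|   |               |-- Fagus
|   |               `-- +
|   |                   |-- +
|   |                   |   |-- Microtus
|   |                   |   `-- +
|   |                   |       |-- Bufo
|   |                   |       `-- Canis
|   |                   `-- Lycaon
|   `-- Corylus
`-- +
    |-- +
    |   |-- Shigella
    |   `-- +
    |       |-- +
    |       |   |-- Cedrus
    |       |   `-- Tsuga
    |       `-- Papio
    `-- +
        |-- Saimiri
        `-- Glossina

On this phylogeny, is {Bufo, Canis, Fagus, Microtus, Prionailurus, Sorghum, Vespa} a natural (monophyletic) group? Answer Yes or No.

No

The MRCA of the listed taxa subtends (Prionailurus,((Vespa,Sorghum),(Fagus,((Microtus,(Bufo,Canis)),Lycaon)))).
That clade also contains Lycaon, which is not in the proposed group, so the group is not monophyletic.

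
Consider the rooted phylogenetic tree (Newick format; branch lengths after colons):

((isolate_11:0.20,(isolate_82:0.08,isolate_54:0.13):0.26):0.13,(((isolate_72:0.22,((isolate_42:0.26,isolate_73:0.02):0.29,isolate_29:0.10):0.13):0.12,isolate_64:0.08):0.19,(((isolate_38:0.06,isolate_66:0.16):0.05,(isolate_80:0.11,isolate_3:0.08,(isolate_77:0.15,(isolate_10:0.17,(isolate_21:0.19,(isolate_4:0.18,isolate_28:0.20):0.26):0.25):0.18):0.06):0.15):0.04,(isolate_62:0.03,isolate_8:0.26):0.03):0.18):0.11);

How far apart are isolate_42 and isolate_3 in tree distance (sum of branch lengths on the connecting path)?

The path runs isolate_42 → … → MRCA → … → isolate_3; the MRCA is the node subtending (((isolate_72,((isolate_42,isolate_73),isolate_29)),isolate_64),(((isolate_38,isolate_66),(isolate_80,isolate_3,(isolate_77,(isolate_10,(isolate_21,(isolate_4,isolate_28)))))),(isolate_62,isolate_8))).
Branch lengths along that path: 0.26 + 0.29 + 0.13 + 0.12 + 0.19 + 0.18 + 0.04 + 0.15 + 0.08 = 1.44.

1.44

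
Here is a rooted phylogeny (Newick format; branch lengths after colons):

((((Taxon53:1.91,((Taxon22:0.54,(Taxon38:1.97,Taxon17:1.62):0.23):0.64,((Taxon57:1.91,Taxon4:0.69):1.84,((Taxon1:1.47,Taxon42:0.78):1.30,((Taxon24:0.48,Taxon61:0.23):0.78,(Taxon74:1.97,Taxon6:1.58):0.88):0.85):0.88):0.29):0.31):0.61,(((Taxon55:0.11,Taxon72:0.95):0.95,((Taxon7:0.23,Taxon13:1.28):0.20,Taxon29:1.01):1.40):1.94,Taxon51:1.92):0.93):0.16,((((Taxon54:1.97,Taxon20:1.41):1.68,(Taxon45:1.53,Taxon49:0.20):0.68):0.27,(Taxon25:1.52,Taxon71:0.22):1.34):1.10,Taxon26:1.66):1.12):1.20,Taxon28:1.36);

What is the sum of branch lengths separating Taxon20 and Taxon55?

The path runs Taxon20 → … → MRCA → … → Taxon55; the MRCA is the node subtending (((Taxon53,((Taxon22,(Taxon38,Taxon17)),((Taxon57,Taxon4),((Taxon1,Taxon42),((Taxon24,Taxon61),(Taxon74,Taxon6)))))),(((Taxon55,Taxon72),((Taxon7,Taxon13),Taxon29)),Taxon51)),((((Taxon54,Taxon20),(Taxon45,Taxon49)),(Taxon25,Taxon71)),Taxon26)).
Branch lengths along that path: 1.41 + 1.68 + 0.27 + 1.10 + 1.12 + 0.16 + 0.93 + 1.94 + 0.95 + 0.11 = 9.67.

9.67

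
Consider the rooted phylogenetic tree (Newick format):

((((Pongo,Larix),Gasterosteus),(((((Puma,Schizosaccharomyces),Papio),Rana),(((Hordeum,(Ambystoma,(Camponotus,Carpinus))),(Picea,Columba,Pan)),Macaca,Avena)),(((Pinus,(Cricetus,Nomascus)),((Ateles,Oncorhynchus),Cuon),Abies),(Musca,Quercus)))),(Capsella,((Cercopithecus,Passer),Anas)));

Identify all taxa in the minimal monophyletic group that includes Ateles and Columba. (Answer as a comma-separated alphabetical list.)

Tracing Ateles: it sits inside (Ateles,Oncorhynchus).
Tracing Columba: it sits inside (Picea,Columba,Pan).
The smallest clade enclosing both is (((((Puma,Schizosaccharomyces),Papio),Rana),(((Hordeum,(Ambystoma,(Camponotus,Carpinus))),(Picea,Columba,Pan)),Macaca,Avena)),(((Pinus,(Cricetus,Nomascus)),((Ateles,Oncorhynchus),Cuon),Abies),(Musca,Quercus))); the answer is its 22 terminal taxa in alphabetical order.

Abies, Ambystoma, Ateles, Avena, Camponotus, Carpinus, Columba, Cricetus, Cuon, Hordeum, Macaca, Musca, Nomascus, Oncorhynchus, Pan, Papio, Picea, Pinus, Puma, Quercus, Rana, Schizosaccharomyces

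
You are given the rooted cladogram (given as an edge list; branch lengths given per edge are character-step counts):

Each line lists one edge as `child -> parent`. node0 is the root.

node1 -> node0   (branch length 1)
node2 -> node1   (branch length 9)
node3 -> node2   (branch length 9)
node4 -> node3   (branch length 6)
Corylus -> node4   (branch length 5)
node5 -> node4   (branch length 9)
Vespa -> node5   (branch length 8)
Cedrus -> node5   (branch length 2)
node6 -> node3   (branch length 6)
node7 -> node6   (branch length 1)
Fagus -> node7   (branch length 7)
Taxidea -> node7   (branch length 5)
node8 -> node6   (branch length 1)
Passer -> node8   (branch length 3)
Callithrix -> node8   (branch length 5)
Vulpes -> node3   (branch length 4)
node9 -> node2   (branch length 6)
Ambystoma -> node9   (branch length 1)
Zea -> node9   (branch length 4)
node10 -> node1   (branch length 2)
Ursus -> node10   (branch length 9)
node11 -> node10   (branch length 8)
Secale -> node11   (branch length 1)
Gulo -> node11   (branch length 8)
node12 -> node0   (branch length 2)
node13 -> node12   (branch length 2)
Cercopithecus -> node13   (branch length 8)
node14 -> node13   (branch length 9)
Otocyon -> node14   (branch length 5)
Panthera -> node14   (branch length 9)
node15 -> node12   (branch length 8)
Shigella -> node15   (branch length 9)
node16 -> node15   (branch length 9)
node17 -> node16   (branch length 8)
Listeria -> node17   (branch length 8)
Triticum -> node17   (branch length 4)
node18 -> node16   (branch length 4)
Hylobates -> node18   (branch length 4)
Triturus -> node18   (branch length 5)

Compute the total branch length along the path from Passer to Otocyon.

47

The path runs Passer → … → MRCA → … → Otocyon; the MRCA is the root of the tree.
Branch lengths along that path: 3 + 1 + 6 + 9 + 9 + 1 + 2 + 2 + 9 + 5 = 47.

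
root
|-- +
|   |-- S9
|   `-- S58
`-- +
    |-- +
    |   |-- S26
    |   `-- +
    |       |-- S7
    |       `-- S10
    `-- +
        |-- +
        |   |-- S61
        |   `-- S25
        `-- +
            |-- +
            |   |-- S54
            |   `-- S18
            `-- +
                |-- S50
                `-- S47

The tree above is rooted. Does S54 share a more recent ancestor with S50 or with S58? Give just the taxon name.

The MRCA of S54 and S50 subtends ((S54,S18),(S50,S47)) (4 taxa).
The MRCA of S54 and S58 is the root, subtending the entire tree (11 taxa).
The first is nested inside the second, so S54 shares a more recent common ancestor with S50.

S50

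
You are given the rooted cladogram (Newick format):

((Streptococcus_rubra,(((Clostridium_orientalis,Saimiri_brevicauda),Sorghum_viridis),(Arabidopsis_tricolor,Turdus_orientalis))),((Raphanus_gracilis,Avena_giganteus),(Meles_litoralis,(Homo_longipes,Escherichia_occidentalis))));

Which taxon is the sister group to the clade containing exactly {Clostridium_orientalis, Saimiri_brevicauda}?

Sorghum_viridis

The clade containing exactly {Clostridium_orientalis, Saimiri_brevicauda} attaches to the tree at the node subtending ((Clostridium_orientalis,Saimiri_brevicauda),Sorghum_viridis).
The other lineage descending from that same node — the sister group — is the single tip Sorghum_viridis.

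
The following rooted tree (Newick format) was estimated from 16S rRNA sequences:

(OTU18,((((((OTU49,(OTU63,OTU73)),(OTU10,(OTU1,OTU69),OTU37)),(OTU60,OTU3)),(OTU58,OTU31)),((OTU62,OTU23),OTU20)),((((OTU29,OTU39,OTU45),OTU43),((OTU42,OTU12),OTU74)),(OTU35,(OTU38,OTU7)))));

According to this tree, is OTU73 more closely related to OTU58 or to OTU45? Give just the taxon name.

OTU58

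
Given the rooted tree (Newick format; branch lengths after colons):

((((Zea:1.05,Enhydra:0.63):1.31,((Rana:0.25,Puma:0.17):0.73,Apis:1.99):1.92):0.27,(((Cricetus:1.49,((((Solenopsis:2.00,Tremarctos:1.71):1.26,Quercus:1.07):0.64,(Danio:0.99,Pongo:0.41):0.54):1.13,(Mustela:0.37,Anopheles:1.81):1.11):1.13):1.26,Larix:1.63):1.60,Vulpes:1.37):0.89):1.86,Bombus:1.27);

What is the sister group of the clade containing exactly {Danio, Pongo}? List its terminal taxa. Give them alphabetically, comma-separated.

Quercus, Solenopsis, Tremarctos

The clade containing exactly {Danio, Pongo} attaches to the tree at the node subtending (((Solenopsis,Tremarctos),Quercus),(Danio,Pongo)).
The other lineage descending from that same node — the sister group — is ((Solenopsis,Tremarctos),Quercus); its 3 tips in alphabetical order are the answer.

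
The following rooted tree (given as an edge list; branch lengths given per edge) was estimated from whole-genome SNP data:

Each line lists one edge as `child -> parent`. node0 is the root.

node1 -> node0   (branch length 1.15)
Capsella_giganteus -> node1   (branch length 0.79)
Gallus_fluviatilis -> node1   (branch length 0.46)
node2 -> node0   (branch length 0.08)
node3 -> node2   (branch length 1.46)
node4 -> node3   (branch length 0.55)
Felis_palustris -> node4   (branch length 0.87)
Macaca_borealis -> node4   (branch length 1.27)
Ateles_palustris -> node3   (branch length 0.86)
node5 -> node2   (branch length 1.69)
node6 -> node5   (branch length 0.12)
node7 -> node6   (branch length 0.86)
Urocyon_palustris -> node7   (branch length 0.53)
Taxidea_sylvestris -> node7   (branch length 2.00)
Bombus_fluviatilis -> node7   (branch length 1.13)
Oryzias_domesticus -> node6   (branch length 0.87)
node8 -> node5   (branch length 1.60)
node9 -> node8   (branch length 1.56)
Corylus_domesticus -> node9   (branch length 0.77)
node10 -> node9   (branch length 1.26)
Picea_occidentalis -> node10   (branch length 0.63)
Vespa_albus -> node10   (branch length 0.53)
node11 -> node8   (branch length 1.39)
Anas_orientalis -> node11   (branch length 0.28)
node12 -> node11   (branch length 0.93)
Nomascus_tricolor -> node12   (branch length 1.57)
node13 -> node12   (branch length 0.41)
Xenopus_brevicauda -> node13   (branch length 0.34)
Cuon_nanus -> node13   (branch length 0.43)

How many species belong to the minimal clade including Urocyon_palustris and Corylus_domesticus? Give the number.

The MRCA of Urocyon_palustris and Corylus_domesticus is the node subtending (((Urocyon_palustris,Taxidea_sylvestris,Bombus_fluviatilis),Oryzias_domesticus),((Corylus_domesticus,(Picea_occidentalis,Vespa_albus)),(Anas_orientalis,(Nomascus_tricolor,(Xenopus_brevicauda,Cuon_nanus))))).
That clade contains 11 terminal taxa: Anas_orientalis, Bombus_fluviatilis, Corylus_domesticus, Cuon_nanus, Nomascus_tricolor, Oryzias_domesticus, Picea_occidentalis, Taxidea_sylvestris, Urocyon_palustris, Vespa_albus, Xenopus_brevicauda.

11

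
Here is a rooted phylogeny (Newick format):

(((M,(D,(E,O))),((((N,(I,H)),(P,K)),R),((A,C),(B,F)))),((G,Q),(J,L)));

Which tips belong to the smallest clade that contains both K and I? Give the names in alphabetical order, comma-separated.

H, I, K, N, P

Tracing K: it sits inside (P,K).
Tracing I: it sits inside (I,H).
The smallest clade enclosing both is ((N,(I,H)),(P,K)); the answer is its 5 terminal taxa in alphabetical order.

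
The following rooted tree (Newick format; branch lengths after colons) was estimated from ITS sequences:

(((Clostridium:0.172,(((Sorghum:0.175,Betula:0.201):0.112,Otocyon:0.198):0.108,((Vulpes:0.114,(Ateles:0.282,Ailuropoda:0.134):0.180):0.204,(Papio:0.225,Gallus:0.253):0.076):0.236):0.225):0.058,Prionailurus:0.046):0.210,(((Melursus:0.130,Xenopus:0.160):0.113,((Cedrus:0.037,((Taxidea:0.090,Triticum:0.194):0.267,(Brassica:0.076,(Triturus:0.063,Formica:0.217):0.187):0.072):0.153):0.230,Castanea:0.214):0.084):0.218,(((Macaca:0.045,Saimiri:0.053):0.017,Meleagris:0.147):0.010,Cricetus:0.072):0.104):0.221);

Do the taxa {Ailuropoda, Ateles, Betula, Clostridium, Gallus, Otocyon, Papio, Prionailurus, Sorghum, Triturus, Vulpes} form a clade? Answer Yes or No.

The MRCA of the listed taxa is the root, so the smallest clade containing them is the whole tree.
That clade also contains Brassica, Castanea, Cedrus, Cricetus, Formica, Macaca, Meleagris, Melursus, Saimiri, Taxidea, Triticum, Xenopus, which are not in the proposed group, so the group is not monophyletic.

No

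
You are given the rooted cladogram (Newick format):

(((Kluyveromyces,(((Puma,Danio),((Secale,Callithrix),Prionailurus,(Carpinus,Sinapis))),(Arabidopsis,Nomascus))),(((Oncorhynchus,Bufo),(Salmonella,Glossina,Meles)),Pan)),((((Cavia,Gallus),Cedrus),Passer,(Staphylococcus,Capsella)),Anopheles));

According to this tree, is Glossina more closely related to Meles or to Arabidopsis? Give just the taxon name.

Meles

The MRCA of Glossina and Meles subtends (Salmonella,Glossina,Meles) (3 taxa).
The MRCA of Glossina and Arabidopsis subtends ((Kluyveromyces,(((Puma,Danio),((Secale,Callithrix),Prionailurus,(Carpinus,Sinapis))),(Arabidopsis,Nomascus))),(((Oncorhynchus,Bufo),(Salmonella,Glossina,Meles)),Pan)) (16 taxa).
The first is nested inside the second, so Glossina shares a more recent common ancestor with Meles.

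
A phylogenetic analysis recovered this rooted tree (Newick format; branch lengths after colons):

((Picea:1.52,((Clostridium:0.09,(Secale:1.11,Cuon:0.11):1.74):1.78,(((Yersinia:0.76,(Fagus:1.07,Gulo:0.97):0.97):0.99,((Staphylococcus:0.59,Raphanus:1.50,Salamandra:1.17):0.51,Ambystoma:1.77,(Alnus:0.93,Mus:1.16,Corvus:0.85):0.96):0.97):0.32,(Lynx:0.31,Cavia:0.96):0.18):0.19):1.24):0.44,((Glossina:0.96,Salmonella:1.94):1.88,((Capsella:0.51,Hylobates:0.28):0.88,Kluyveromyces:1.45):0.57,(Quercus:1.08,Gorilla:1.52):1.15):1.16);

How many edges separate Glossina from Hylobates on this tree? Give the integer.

5

The MRCA of Glossina and Hylobates is the node subtending ((Glossina,Salmonella),((Capsella,Hylobates),Kluyveromyces),(Quercus,Gorilla)).
From Glossina up to that node: 2 branches. From Hylobates up to the same node: 3 branches. Total: 2 + 3 = 5.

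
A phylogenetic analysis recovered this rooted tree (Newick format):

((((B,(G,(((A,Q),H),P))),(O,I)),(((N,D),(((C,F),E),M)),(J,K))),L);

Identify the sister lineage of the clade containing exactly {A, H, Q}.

P

The clade containing exactly {A, H, Q} attaches to the tree at the node subtending (((A,Q),H),P).
The other lineage descending from that same node — the sister group — is the single tip P.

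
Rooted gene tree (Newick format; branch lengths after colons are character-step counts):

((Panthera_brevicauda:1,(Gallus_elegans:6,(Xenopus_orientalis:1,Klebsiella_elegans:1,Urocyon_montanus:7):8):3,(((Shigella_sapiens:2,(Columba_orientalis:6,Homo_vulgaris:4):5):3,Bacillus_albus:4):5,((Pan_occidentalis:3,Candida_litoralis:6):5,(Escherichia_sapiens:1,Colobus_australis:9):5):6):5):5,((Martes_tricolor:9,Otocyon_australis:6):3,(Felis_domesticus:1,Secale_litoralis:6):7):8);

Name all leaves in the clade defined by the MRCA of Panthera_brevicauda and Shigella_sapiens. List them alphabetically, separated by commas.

Bacillus_albus, Candida_litoralis, Colobus_australis, Columba_orientalis, Escherichia_sapiens, Gallus_elegans, Homo_vulgaris, Klebsiella_elegans, Pan_occidentalis, Panthera_brevicauda, Shigella_sapiens, Urocyon_montanus, Xenopus_orientalis

Tracing Panthera_brevicauda: it sits inside (Panthera_brevicauda,(Gallus_elegans,(Xenopus_orientalis,Klebsiella_elegans,Urocyon_montanus)),(((Shigella_sapiens,(Columba_orientalis,Homo_vulgaris)),Bacillus_albus),((Pan_occidentalis,Candida_litoralis),(Escherichia_sapiens,Colobus_australis)))).
Tracing Shigella_sapiens: it sits inside (Shigella_sapiens,(Columba_orientalis,Homo_vulgaris)).
The smallest clade enclosing both is (Panthera_brevicauda,(Gallus_elegans,(Xenopus_orientalis,Klebsiella_elegans,Urocyon_montanus)),(((Shigella_sapiens,(Columba_orientalis,Homo_vulgaris)),Bacillus_albus),((Pan_occidentalis,Candida_litoralis),(Escherichia_sapiens,Colobus_australis)))); the answer is its 13 terminal taxa in alphabetical order.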